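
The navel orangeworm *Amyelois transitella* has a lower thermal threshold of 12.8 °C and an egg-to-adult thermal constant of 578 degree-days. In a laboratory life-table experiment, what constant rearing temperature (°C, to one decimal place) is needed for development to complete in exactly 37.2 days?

Required daily accumulation = 578 / 37.2 = 15.538 DD/day.
T = T_base + 15.538 = 12.8 + 15.538 = 28.338 ≈ 28.3 °C.

28.3 °C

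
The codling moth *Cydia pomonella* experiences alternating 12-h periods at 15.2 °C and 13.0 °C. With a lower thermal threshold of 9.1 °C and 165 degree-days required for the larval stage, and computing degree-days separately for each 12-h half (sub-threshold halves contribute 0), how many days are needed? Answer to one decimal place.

33.0 days

Day half: max(0, 15.2 − 9.1) × 0.5 = 6.1 × 0.5 = 3.05 DD.
Night half: max(0, 13.0 − 9.1) × 0.5 = 3.9 × 0.5 = 1.95 DD.
Per 24 h: 5.00 DD/day.
Duration = 165 / 5.00 = 33.000 ≈ 33.0 days.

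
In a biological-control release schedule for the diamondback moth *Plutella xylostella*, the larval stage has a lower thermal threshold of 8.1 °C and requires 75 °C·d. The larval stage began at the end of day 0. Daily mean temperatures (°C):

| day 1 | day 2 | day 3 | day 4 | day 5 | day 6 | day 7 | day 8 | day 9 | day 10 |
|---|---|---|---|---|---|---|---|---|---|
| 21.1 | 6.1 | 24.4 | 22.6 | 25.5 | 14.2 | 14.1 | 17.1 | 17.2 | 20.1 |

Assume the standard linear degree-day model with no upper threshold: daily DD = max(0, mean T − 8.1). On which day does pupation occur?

Daily DD above 8.1 °C: 13.0, 0.0, 16.3, 14.5, 17.4, 6.1, 6.0, 9.0, 9.1, 12.0.
Cumulative: 13.0, 13.0, 29.3, 43.8, 61.2, 67.3, 73.3, 82.3, 91.4, 103.4.
The total first reaches 75 DD on day 8.

day 8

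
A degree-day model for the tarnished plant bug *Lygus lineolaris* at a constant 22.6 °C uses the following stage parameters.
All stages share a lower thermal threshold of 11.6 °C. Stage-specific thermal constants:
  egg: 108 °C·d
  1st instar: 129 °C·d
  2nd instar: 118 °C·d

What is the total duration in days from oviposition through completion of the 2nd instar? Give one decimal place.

Daily accumulation at 22.6 °C = 22.6 − 11.6 = 11.0 DD/day.
Total K = 108 + 129 + 118 = 355 DD.
Total duration = 355 / 11.0 = 32.273 ≈ 32.3 days.

32.3 days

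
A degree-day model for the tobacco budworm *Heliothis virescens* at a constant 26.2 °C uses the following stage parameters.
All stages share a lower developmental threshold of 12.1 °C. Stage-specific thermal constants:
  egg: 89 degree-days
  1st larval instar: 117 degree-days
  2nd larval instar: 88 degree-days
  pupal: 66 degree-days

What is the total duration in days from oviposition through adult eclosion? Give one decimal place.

Daily accumulation at 26.2 °C = 26.2 − 12.1 = 14.1 DD/day.
Total K = 89 + 117 + 88 + 66 = 360 DD.
Total duration = 360 / 14.1 = 25.532 ≈ 25.5 days.

25.5 days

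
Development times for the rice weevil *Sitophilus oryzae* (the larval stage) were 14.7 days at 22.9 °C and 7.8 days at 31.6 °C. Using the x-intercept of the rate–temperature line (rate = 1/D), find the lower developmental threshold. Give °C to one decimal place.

Equal thermal constants: D₁(T₁ − T_b) = D₂(T₂ − T_b).
14.7·(22.9 − T_b) = 7.8·(31.6 − T_b)
T_b = (14.7·22.9 − 7.8·31.6) / (14.7 − 7.8) = 90.15 / 6.9 = 13.065 °C ≈ 13.1 °C.

13.1 °C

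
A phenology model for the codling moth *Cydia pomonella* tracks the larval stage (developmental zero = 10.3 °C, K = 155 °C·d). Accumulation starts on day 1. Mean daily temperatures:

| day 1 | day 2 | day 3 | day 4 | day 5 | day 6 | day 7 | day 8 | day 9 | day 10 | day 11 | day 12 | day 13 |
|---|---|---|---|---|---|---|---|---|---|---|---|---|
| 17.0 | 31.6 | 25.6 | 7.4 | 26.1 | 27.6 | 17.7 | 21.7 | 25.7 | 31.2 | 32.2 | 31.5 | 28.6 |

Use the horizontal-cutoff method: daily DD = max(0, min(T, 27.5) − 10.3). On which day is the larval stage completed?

Daily DD above 10.3 °C (capped at 17.2): 6.7, 17.2, 15.3, 0.0, 15.8, 17.2, 7.4, 11.4, 15.4, 17.2, 17.2, 17.2, 17.2.
Cumulative: 6.7, 23.9, 39.2, 39.2, 55.0, 72.2, 79.6, 91.0, 106.4, 123.6, 140.8, 158.0, 175.2.
The total first reaches 155 DD on day 12.

day 12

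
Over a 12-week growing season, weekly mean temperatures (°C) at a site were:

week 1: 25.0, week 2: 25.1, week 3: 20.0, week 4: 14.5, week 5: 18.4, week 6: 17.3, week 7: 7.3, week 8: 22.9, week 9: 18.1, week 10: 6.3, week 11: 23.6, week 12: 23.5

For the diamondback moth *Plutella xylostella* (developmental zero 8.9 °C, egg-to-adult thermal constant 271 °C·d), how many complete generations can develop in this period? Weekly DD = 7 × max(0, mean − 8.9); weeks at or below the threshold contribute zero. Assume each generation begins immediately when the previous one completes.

Weekly DD (7 × max(0, T̄ − 8.9)): 112.7, 113.4, 77.7, 39.2, 66.5, 58.8, 0.0, 98.0, 64.4, 0.0, 102.9, 102.2.
Season total = 835.8 DD.
Complete generations = ⌊835.8 / 271⌋ = 3.

3 generations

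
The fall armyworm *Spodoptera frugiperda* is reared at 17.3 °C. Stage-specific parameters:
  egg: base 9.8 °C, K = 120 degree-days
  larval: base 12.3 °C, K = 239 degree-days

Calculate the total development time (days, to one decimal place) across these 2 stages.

63.8 days

egg: 120 / (17.3 − 9.8) = 120 / 7.5 = 16.000 d.
larval: 239 / (17.3 − 12.3) = 239 / 5.0 = 47.800 d.
Sum = 63.800 ≈ 63.8 days.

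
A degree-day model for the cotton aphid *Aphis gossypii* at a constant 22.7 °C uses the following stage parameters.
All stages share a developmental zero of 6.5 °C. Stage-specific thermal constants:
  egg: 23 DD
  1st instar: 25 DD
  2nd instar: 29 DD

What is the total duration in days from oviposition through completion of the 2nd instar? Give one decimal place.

Daily accumulation at 22.7 °C = 22.7 − 6.5 = 16.2 DD/day.
Total K = 23 + 25 + 29 = 77 DD.
Total duration = 77 / 16.2 = 4.753 ≈ 4.8 days.

4.8 days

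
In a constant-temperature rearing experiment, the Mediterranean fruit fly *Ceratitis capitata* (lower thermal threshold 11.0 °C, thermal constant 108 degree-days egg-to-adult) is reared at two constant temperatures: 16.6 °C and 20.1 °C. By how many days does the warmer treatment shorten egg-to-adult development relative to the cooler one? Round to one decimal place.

At 16.6 °C: 108 / (16.6 − 11.0) = 108 / 5.6 = 19.286 d.
At 20.1 °C: 108 / (20.1 − 11.0) = 108 / 9.1 = 11.868 d.
Difference = |19.286 − 11.868| = 7.418 ≈ 7.4 days.

7.4 days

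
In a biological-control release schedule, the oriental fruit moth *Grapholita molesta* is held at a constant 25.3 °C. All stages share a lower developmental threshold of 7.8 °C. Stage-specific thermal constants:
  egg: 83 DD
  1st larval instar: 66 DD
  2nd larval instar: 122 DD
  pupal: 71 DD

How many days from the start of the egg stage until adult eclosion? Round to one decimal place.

19.5 days

Daily accumulation at 25.3 °C = 25.3 − 7.8 = 17.5 DD/day.
Total K = 83 + 66 + 122 + 71 = 342 DD.
Total duration = 342 / 17.5 = 19.543 ≈ 19.5 days.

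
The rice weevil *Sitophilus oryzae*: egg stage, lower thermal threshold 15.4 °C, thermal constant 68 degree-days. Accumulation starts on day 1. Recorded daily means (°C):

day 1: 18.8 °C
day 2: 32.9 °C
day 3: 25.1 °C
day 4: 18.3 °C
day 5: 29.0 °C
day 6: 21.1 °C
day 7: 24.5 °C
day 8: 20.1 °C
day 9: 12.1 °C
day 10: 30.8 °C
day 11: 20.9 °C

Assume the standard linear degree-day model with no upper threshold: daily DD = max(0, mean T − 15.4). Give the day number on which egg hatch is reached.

Daily DD above 15.4 °C: 3.4, 17.5, 9.7, 2.9, 13.6, 5.7, 9.1, 4.7, 0.0, 15.4, 5.5.
Cumulative: 3.4, 20.9, 30.6, 33.5, 47.1, 52.8, 61.9, 66.6, 66.6, 82.0, 87.5.
The total first reaches 68 DD on day 10.

day 10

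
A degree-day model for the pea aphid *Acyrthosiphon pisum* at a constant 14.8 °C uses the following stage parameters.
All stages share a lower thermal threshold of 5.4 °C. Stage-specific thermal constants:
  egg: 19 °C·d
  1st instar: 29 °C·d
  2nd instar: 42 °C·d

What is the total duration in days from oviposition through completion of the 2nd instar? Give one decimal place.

9.6 days

Daily accumulation at 14.8 °C = 14.8 − 5.4 = 9.4 DD/day.
Total K = 19 + 29 + 42 = 90 DD.
Total duration = 90 / 9.4 = 9.574 ≈ 9.6 days.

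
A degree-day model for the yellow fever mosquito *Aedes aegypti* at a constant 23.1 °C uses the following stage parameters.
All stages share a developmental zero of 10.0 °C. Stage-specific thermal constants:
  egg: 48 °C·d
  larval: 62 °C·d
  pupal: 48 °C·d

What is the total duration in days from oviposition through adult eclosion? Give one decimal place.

12.1 days

Daily accumulation at 23.1 °C = 23.1 − 10.0 = 13.1 DD/day.
Total K = 48 + 62 + 48 = 158 DD.
Total duration = 158 / 13.1 = 12.061 ≈ 12.1 days.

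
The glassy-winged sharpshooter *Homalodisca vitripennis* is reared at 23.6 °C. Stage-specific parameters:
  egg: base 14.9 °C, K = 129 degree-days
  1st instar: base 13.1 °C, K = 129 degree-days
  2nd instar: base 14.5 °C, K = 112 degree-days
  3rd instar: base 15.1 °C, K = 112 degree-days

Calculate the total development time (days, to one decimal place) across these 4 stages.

egg: 129 / (23.6 − 14.9) = 129 / 8.7 = 14.828 d.
1st instar: 129 / (23.6 − 13.1) = 129 / 10.5 = 12.286 d.
2nd instar: 112 / (23.6 − 14.5) = 112 / 9.1 = 12.308 d.
3rd instar: 112 / (23.6 − 15.1) = 112 / 8.5 = 13.176 d.
Sum = 52.597 ≈ 52.6 days.

52.6 days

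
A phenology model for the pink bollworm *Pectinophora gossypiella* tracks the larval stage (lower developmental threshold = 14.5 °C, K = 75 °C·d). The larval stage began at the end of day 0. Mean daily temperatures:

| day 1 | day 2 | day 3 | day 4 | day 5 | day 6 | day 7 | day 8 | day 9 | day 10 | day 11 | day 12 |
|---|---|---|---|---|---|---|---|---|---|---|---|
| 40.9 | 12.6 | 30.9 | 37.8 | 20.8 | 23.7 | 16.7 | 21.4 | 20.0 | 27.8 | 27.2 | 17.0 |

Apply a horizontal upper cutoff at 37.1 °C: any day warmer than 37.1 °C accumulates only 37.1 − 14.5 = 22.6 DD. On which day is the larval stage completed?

Daily DD above 14.5 °C (capped at 22.6): 22.6, 0.0, 16.4, 22.6, 6.3, 9.2, 2.2, 6.9, 5.5, 13.3, 12.7, 2.5.
Cumulative: 22.6, 22.6, 39.0, 61.6, 67.9, 77.1, 79.3, 86.2, 91.7, 105.0, 117.7, 120.2.
The total first reaches 75 DD on day 6.

day 6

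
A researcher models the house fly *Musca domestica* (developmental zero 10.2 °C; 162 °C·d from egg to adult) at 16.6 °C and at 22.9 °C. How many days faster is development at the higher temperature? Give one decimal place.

12.6 days

At 16.6 °C: 162 / (16.6 − 10.2) = 162 / 6.4 = 25.312 d.
At 22.9 °C: 162 / (22.9 − 10.2) = 162 / 12.7 = 12.756 d.
Difference = |25.312 − 12.756| = 12.557 ≈ 12.6 days.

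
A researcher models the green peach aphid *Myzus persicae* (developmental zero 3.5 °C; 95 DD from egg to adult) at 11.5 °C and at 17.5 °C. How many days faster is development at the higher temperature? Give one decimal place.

At 11.5 °C: 95 / (11.5 − 3.5) = 95 / 8.0 = 11.875 d.
At 17.5 °C: 95 / (17.5 − 3.5) = 95 / 14.0 = 6.786 d.
Difference = |11.875 − 6.786| = 5.089 ≈ 5.1 days.

5.1 days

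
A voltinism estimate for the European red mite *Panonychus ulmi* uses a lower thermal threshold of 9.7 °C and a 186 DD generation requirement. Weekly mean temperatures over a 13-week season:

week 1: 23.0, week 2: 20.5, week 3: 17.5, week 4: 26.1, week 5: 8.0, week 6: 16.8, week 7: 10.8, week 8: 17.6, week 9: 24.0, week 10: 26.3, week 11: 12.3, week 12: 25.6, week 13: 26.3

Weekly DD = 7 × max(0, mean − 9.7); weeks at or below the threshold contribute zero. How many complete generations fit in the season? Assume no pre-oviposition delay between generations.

4 generations

Weekly DD (7 × max(0, T̄ − 9.7)): 93.1, 75.6, 54.6, 114.8, 0.0, 49.7, 7.7, 55.3, 100.1, 116.2, 18.2, 111.3, 116.2.
Season total = 912.8 DD.
Complete generations = ⌊912.8 / 186⌋ = 4.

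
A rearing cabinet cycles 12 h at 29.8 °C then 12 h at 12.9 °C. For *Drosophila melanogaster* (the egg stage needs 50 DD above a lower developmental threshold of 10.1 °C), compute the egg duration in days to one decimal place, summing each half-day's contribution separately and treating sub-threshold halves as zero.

Day half: max(0, 29.8 − 10.1) × 0.5 = 19.7 × 0.5 = 9.85 DD.
Night half: max(0, 12.9 − 10.1) × 0.5 = 2.8 × 0.5 = 1.40 DD.
Per 24 h: 11.25 DD/day.
Duration = 50 / 11.25 = 4.444 ≈ 4.4 days.

4.4 days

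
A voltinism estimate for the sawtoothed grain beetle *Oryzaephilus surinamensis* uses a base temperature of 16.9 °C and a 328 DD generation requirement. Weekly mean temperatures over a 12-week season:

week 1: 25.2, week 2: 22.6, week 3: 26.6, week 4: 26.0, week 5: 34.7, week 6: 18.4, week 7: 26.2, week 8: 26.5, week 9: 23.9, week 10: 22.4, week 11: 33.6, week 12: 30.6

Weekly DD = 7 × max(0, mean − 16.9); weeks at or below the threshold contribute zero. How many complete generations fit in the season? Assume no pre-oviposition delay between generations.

Weekly DD (7 × max(0, T̄ − 16.9)): 58.1, 39.9, 67.9, 63.7, 124.6, 10.5, 65.1, 67.2, 49.0, 38.5, 116.9, 95.9.
Season total = 797.3 DD.
Complete generations = ⌊797.3 / 328⌋ = 2.

2 generations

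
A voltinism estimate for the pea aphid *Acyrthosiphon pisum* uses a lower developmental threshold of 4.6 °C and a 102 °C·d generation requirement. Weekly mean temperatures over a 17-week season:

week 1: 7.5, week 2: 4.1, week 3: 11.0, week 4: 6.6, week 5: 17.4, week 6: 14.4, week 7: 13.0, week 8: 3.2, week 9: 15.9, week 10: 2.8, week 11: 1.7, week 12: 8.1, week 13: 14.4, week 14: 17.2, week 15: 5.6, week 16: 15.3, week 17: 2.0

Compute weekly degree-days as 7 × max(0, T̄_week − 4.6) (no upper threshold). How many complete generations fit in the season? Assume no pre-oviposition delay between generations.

Weekly DD (7 × max(0, T̄ − 4.6)): 20.3, 0.0, 44.8, 14.0, 89.6, 68.6, 58.8, 0.0, 79.1, 0.0, 0.0, 24.5, 68.6, 88.2, 7.0, 74.9, 0.0.
Season total = 638.4 DD.
Complete generations = ⌊638.4 / 102⌋ = 6.

6 generations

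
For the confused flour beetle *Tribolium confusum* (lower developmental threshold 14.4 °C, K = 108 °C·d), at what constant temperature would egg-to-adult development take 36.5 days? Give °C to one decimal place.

17.4 °C

Required daily accumulation = 108 / 36.5 = 2.959 DD/day.
T = T_base + 2.959 = 14.4 + 2.959 = 17.359 ≈ 17.4 °C.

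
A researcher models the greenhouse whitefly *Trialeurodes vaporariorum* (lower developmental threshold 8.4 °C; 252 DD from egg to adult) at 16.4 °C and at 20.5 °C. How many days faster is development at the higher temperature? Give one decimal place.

10.7 days

At 16.4 °C: 252 / (16.4 − 8.4) = 252 / 8.0 = 31.500 d.
At 20.5 °C: 252 / (20.5 − 8.4) = 252 / 12.1 = 20.826 d.
Difference = |31.500 − 20.826| = 10.674 ≈ 10.7 days.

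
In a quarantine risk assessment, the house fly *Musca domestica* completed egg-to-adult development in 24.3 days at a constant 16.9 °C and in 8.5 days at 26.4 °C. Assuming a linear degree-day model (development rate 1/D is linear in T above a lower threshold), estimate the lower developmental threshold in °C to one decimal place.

11.8 °C

Equal thermal constants: D₁(T₁ − T_b) = D₂(T₂ − T_b).
24.3·(16.9 − T_b) = 8.5·(26.4 − T_b)
T_b = (24.3·16.9 − 8.5·26.4) / (24.3 − 8.5) = 186.27 / 15.8 = 11.789 °C ≈ 11.8 °C.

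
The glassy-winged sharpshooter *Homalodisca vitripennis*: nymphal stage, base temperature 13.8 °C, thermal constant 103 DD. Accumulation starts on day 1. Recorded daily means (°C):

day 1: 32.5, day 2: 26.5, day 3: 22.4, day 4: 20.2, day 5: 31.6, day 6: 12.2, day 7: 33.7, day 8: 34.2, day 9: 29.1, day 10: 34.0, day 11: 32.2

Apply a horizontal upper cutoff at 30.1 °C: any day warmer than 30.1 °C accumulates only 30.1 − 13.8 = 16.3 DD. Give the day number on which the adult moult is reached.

Daily DD above 13.8 °C (capped at 16.3): 16.3, 12.7, 8.6, 6.4, 16.3, 0.0, 16.3, 16.3, 15.3, 16.3, 16.3.
Cumulative: 16.3, 29.0, 37.6, 44.0, 60.3, 60.3, 76.6, 92.9, 108.2, 124.5, 140.8.
The total first reaches 103 DD on day 9.

day 9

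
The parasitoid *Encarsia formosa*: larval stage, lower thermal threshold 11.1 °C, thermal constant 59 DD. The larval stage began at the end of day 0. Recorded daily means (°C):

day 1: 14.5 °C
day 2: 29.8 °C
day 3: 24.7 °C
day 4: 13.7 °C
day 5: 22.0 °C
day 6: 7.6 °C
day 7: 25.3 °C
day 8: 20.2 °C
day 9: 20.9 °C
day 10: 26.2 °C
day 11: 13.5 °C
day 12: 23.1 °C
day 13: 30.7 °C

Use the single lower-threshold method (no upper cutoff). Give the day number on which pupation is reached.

day 7

Daily DD above 11.1 °C: 3.4, 18.7, 13.6, 2.6, 10.9, 0.0, 14.2, 9.1, 9.8, 15.1, 2.4, 12.0, 19.6.
Cumulative: 3.4, 22.1, 35.7, 38.3, 49.2, 49.2, 63.4, 72.5, 82.3, 97.4, 99.8, 111.8, 131.4.
The total first reaches 59 DD on day 7.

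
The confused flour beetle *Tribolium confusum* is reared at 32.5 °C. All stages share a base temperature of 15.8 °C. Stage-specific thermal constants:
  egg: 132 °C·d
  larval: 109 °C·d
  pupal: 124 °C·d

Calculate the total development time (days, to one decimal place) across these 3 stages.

Daily accumulation at 32.5 °C = 32.5 − 15.8 = 16.7 DD/day.
Total K = 132 + 109 + 124 = 365 DD.
Total duration = 365 / 16.7 = 21.856 ≈ 21.9 days.

21.9 days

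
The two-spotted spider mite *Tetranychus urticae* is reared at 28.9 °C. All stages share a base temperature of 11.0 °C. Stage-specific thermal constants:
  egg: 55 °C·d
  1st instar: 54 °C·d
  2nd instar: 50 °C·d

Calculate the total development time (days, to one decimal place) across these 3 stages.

Daily accumulation at 28.9 °C = 28.9 − 11.0 = 17.9 DD/day.
Total K = 55 + 54 + 50 = 159 DD.
Total duration = 159 / 17.9 = 8.883 ≈ 8.9 days.

8.9 days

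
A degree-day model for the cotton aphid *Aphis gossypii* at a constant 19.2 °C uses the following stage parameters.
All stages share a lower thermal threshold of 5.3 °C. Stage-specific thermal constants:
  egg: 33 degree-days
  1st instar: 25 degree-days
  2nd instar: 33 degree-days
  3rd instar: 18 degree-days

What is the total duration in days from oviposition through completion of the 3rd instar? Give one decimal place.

7.8 days

Daily accumulation at 19.2 °C = 19.2 − 5.3 = 13.9 DD/day.
Total K = 33 + 25 + 33 + 18 = 109 DD.
Total duration = 109 / 13.9 = 7.842 ≈ 7.8 days.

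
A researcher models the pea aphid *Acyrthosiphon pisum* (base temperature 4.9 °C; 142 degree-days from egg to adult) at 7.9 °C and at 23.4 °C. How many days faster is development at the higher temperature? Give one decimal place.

39.7 days

At 7.9 °C: 142 / (7.9 − 4.9) = 142 / 3.0 = 47.333 d.
At 23.4 °C: 142 / (23.4 − 4.9) = 142 / 18.5 = 7.676 d.
Difference = |47.333 − 7.676| = 39.658 ≈ 39.7 days.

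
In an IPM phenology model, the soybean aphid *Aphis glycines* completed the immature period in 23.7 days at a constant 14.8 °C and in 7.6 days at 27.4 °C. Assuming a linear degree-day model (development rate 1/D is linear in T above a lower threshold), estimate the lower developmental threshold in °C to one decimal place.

8.9 °C

Equal thermal constants: D₁(T₁ − T_b) = D₂(T₂ − T_b).
23.7·(14.8 − T_b) = 7.6·(27.4 − T_b)
T_b = (23.7·14.8 − 7.6·27.4) / (23.7 − 7.6) = 142.52 / 16.1 = 8.852 °C ≈ 8.9 °C.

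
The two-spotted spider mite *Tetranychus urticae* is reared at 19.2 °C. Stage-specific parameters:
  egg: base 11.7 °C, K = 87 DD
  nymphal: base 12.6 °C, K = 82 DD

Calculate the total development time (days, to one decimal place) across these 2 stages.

egg: 87 / (19.2 − 11.7) = 87 / 7.5 = 11.600 d.
nymphal: 82 / (19.2 − 12.6) = 82 / 6.6 = 12.424 d.
Sum = 24.024 ≈ 24.0 days.

24.0 days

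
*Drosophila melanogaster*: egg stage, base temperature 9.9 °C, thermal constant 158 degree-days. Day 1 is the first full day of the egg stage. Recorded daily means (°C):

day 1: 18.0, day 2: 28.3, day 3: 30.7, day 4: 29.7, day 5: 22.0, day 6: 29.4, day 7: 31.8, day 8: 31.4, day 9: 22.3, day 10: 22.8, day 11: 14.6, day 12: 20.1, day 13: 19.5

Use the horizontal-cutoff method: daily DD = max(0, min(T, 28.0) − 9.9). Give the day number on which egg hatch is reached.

Daily DD above 9.9 °C (capped at 18.1): 8.1, 18.1, 18.1, 18.1, 12.1, 18.1, 18.1, 18.1, 12.4, 12.9, 4.7, 10.2, 9.6.
Cumulative: 8.1, 26.2, 44.3, 62.4, 74.5, 92.6, 110.7, 128.8, 141.2, 154.1, 158.8, 169.0, 178.6.
The total first reaches 158 DD on day 11.

day 11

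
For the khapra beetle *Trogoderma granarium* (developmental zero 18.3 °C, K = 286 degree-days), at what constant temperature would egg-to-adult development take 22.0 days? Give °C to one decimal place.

Required daily accumulation = 286 / 22.0 = 13.000 DD/day.
T = T_base + 13.000 = 18.3 + 13.000 = 31.300 ≈ 31.3 °C.

31.3 °C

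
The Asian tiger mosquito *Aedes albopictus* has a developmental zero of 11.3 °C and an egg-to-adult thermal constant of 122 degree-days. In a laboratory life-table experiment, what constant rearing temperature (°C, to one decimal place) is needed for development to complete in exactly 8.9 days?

Required daily accumulation = 122 / 8.9 = 13.708 DD/day.
T = T_base + 13.708 = 11.3 + 13.708 = 25.008 ≈ 25.0 °C.

25.0 °C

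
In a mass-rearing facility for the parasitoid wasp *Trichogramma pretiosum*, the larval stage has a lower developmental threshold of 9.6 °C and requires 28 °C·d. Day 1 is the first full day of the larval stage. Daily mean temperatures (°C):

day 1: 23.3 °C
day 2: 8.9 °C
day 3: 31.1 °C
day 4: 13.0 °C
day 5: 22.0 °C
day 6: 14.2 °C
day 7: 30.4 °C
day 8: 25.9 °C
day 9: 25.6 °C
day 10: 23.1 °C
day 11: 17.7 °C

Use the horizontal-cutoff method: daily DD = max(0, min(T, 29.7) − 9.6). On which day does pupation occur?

Daily DD above 9.6 °C (capped at 20.1): 13.7, 0.0, 20.1, 3.4, 12.4, 4.6, 20.1, 16.3, 16.0, 13.5, 8.1.
Cumulative: 13.7, 13.7, 33.8, 37.2, 49.6, 54.2, 74.3, 90.6, 106.6, 120.1, 128.2.
The total first reaches 28 DD on day 3.

day 3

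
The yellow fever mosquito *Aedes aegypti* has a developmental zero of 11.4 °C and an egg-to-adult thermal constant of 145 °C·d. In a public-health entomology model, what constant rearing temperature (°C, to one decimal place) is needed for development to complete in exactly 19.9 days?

18.7 °C

Required daily accumulation = 145 / 19.9 = 7.286 DD/day.
T = T_base + 7.286 = 11.4 + 7.286 = 18.686 ≈ 18.7 °C.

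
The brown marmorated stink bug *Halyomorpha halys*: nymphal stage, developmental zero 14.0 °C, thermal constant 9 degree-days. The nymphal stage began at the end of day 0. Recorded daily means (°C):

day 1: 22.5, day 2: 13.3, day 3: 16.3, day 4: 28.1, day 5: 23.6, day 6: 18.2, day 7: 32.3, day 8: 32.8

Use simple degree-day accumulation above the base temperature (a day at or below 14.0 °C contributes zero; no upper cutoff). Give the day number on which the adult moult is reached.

day 3

Daily DD above 14.0 °C: 8.5, 0.0, 2.3, 14.1, 9.6, 4.2, 18.3, 18.8.
Cumulative: 8.5, 8.5, 10.8, 24.9, 34.5, 38.7, 57.0, 75.8.
The total first reaches 9 DD on day 3.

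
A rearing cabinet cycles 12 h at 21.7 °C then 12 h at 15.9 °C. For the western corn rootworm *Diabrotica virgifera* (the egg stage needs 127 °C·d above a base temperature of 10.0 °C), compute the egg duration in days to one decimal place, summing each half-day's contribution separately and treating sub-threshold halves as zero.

Day half: max(0, 21.7 − 10.0) × 0.5 = 11.7 × 0.5 = 5.85 DD.
Night half: max(0, 15.9 − 10.0) × 0.5 = 5.9 × 0.5 = 2.95 DD.
Per 24 h: 8.80 DD/day.
Duration = 127 / 8.80 = 14.432 ≈ 14.4 days.

14.4 days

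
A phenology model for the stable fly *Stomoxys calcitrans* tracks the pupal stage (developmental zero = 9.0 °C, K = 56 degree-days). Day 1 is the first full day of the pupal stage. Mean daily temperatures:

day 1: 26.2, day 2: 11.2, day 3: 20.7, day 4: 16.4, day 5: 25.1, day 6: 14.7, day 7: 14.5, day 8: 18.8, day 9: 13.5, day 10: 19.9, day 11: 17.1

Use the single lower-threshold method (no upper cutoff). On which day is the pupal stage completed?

day 6

Daily DD above 9.0 °C: 17.2, 2.2, 11.7, 7.4, 16.1, 5.7, 5.5, 9.8, 4.5, 10.9, 8.1.
Cumulative: 17.2, 19.4, 31.1, 38.5, 54.6, 60.3, 65.8, 75.6, 80.1, 91.0, 99.1.
The total first reaches 56 DD on day 6.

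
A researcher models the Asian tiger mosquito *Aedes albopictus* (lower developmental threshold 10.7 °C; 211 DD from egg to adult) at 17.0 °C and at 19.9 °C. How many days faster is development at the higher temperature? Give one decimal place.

10.6 days

At 17.0 °C: 211 / (17.0 − 10.7) = 211 / 6.3 = 33.492 d.
At 19.9 °C: 211 / (19.9 − 10.7) = 211 / 9.2 = 22.935 d.
Difference = |33.492 − 22.935| = 10.557 ≈ 10.6 days.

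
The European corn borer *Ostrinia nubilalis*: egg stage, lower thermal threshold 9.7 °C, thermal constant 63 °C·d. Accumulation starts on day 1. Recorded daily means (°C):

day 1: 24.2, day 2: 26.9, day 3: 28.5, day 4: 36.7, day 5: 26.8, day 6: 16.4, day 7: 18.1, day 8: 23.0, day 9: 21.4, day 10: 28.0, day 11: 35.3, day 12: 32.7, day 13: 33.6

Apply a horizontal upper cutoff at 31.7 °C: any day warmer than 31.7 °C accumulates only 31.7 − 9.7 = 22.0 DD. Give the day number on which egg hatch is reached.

Daily DD above 9.7 °C (capped at 22.0): 14.5, 17.2, 18.8, 22.0, 17.1, 6.7, 8.4, 13.3, 11.7, 18.3, 22.0, 22.0, 22.0.
Cumulative: 14.5, 31.7, 50.5, 72.5, 89.6, 96.3, 104.7, 118.0, 129.7, 148.0, 170.0, 192.0, 214.0.
The total first reaches 63 DD on day 4.

day 4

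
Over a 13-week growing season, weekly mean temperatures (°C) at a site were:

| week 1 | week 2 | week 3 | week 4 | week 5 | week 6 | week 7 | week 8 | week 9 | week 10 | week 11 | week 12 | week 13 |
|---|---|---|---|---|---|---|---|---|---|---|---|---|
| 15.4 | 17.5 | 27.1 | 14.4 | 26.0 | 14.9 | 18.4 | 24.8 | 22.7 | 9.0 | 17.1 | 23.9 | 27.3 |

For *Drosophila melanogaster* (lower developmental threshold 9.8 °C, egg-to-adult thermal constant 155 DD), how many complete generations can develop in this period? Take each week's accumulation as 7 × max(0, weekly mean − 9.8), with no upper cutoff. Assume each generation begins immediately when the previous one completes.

Weekly DD (7 × max(0, T̄ − 9.8)): 39.2, 53.9, 121.1, 32.2, 113.4, 35.7, 60.2, 105.0, 90.3, 0.0, 51.1, 98.7, 122.5.
Season total = 923.3 DD.
Complete generations = ⌊923.3 / 155⌋ = 5.

5 generations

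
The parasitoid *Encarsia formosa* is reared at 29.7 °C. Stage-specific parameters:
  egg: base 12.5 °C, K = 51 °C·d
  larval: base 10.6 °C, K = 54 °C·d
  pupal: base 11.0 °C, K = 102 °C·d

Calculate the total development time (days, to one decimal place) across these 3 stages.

egg: 51 / (29.7 − 12.5) = 51 / 17.2 = 2.965 d.
larval: 54 / (29.7 − 10.6) = 54 / 19.1 = 2.827 d.
pupal: 102 / (29.7 − 11.0) = 102 / 18.7 = 5.455 d.
Sum = 11.247 ≈ 11.2 days.

11.2 days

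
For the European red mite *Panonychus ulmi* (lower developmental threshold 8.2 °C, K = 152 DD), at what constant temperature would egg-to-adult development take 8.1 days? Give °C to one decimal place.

27.0 °C

Required daily accumulation = 152 / 8.1 = 18.765 DD/day.
T = T_base + 18.765 = 8.2 + 18.765 = 26.965 ≈ 27.0 °C.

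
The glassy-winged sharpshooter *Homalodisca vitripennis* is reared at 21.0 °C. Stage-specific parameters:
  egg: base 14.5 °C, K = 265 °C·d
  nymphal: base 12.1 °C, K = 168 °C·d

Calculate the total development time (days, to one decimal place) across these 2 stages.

egg: 265 / (21.0 − 14.5) = 265 / 6.5 = 40.769 d.
nymphal: 168 / (21.0 − 12.1) = 168 / 8.9 = 18.876 d.
Sum = 59.646 ≈ 59.6 days.

59.6 days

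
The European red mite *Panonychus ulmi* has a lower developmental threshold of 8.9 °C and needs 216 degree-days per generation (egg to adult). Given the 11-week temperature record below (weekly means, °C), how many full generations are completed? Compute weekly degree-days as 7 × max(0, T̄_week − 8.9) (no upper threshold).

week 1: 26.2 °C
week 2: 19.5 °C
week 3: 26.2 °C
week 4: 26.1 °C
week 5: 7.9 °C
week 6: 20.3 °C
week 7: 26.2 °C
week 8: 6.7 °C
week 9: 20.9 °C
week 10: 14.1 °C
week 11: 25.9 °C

Weekly DD (7 × max(0, T̄ − 8.9)): 121.1, 74.2, 121.1, 120.4, 0.0, 79.8, 121.1, 0.0, 84.0, 36.4, 119.0.
Season total = 877.1 DD.
Complete generations = ⌊877.1 / 216⌋ = 4.

4 generations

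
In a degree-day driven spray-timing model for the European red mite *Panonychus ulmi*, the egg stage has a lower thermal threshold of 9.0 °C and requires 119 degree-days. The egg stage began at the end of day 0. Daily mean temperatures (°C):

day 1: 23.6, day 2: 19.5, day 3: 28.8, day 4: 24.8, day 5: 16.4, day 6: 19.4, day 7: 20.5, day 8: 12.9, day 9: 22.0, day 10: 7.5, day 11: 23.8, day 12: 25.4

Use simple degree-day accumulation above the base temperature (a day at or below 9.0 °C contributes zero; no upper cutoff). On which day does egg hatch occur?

day 11

Daily DD above 9.0 °C: 14.6, 10.5, 19.8, 15.8, 7.4, 10.4, 11.5, 3.9, 13.0, 0.0, 14.8, 16.4.
Cumulative: 14.6, 25.1, 44.9, 60.7, 68.1, 78.5, 90.0, 93.9, 106.9, 106.9, 121.7, 138.1.
The total first reaches 119 DD on day 11.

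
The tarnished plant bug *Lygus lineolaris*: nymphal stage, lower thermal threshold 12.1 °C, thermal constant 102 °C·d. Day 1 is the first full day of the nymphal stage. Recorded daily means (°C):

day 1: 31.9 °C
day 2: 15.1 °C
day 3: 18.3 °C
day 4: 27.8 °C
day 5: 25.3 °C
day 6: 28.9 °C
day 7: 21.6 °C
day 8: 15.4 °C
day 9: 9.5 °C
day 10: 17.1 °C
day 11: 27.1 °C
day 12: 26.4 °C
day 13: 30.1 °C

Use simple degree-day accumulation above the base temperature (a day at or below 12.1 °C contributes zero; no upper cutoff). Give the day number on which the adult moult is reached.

day 11

Daily DD above 12.1 °C: 19.8, 3.0, 6.2, 15.7, 13.2, 16.8, 9.5, 3.3, 0.0, 5.0, 15.0, 14.3, 18.0.
Cumulative: 19.8, 22.8, 29.0, 44.7, 57.9, 74.7, 84.2, 87.5, 87.5, 92.5, 107.5, 121.8, 139.8.
The total first reaches 102 DD on day 11.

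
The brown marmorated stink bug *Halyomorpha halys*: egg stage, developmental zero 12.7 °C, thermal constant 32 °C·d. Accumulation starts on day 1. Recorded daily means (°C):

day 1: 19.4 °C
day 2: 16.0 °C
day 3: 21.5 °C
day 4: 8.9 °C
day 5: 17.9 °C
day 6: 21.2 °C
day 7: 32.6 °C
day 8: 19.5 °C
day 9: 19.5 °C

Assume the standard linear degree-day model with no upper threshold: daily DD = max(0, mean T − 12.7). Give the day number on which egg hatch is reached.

day 6

Daily DD above 12.7 °C: 6.7, 3.3, 8.8, 0.0, 5.2, 8.5, 19.9, 6.8, 6.8.
Cumulative: 6.7, 10.0, 18.8, 18.8, 24.0, 32.5, 52.4, 59.2, 66.0.
The total first reaches 32 DD on day 6.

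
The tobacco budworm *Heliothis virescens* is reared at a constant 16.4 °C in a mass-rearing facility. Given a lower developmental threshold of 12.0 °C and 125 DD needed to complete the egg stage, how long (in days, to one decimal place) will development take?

Daily accumulation = 16.4 − 12.0 = 4.4 DD/day.
Duration = 125 / 4.4 = 28.409 ≈ 28.4 days.

28.4 days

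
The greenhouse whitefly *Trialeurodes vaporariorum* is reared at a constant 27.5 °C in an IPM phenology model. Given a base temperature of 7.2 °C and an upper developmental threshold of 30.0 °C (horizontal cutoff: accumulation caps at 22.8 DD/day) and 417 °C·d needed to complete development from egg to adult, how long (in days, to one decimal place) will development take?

Daily accumulation = 27.5 − 7.2 = 20.3 DD/day.
Duration = 417 / 20.3 = 20.542 ≈ 20.5 days.

20.5 days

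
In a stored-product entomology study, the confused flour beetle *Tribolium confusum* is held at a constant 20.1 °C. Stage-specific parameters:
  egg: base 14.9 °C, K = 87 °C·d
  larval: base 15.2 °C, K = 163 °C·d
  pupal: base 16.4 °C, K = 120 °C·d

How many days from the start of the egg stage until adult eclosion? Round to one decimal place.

82.4 days

egg: 87 / (20.1 − 14.9) = 87 / 5.2 = 16.731 d.
larval: 163 / (20.1 − 15.2) = 163 / 4.9 = 33.265 d.
pupal: 120 / (20.1 − 16.4) = 120 / 3.7 = 32.432 d.
Sum = 82.429 ≈ 82.4 days.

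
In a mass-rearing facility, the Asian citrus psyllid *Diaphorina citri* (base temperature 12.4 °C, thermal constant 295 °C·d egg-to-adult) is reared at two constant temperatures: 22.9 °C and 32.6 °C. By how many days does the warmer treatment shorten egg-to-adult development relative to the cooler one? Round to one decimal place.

13.5 days

At 22.9 °C: 295 / (22.9 − 12.4) = 295 / 10.5 = 28.095 d.
At 32.6 °C: 295 / (32.6 − 12.4) = 295 / 20.2 = 14.604 d.
Difference = |28.095 − 14.604| = 13.491 ≈ 13.5 days.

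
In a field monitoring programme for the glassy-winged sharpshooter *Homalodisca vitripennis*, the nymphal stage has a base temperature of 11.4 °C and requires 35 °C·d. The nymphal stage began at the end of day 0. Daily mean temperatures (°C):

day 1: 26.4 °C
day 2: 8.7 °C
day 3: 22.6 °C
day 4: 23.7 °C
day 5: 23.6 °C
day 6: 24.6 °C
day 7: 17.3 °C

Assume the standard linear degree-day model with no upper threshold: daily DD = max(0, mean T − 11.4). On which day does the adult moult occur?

Daily DD above 11.4 °C: 15.0, 0.0, 11.2, 12.3, 12.2, 13.2, 5.9.
Cumulative: 15.0, 15.0, 26.2, 38.5, 50.7, 63.9, 69.8.
The total first reaches 35 DD on day 4.

day 4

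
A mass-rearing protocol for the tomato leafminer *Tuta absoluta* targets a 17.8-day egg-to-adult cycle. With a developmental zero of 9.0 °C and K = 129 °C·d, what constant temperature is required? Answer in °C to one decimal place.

16.2 °C

Required daily accumulation = 129 / 17.8 = 7.247 DD/day.
T = T_base + 7.247 = 9.0 + 7.247 = 16.247 ≈ 16.2 °C.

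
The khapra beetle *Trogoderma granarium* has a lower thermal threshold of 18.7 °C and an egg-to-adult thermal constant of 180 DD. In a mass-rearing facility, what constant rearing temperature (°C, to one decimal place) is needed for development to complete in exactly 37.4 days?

23.5 °C

Required daily accumulation = 180 / 37.4 = 4.813 DD/day.
T = T_base + 4.813 = 18.7 + 4.813 = 23.513 ≈ 23.5 °C.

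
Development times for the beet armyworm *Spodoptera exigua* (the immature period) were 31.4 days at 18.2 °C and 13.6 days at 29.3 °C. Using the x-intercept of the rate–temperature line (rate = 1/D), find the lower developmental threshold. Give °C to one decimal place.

Under the model K = D·(T − T_b), so D₁·(T₁ − T_b) = D₂·(T₂ − T_b).
31.4·(18.2 − T_b) = 13.6·(29.3 − T_b)
T_b = (31.4·18.2 − 13.6·29.3) / (31.4 − 13.6) = 173.00 / 17.8 = 9.719 °C ≈ 9.7 °C.

9.7 °C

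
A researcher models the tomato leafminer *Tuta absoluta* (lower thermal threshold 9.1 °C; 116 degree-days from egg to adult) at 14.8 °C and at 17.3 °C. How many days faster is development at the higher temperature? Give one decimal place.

At 14.8 °C: 116 / (14.8 − 9.1) = 116 / 5.7 = 20.351 d.
At 17.3 °C: 116 / (17.3 − 9.1) = 116 / 8.2 = 14.146 d.
Difference = |20.351 − 14.146| = 6.205 ≈ 6.2 days.

6.2 days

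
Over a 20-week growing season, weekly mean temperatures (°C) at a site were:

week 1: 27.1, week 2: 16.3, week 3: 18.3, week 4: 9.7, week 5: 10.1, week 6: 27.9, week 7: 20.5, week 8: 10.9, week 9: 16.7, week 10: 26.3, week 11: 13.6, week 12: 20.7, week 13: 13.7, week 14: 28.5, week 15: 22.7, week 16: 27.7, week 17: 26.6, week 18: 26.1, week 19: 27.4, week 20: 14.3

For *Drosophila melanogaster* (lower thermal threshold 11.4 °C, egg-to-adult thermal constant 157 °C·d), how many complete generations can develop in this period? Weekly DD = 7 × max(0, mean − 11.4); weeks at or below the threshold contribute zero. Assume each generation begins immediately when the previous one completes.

8 generations

Weekly DD (7 × max(0, T̄ − 11.4)): 109.9, 34.3, 48.3, 0.0, 0.0, 115.5, 63.7, 0.0, 37.1, 104.3, 15.4, 65.1, 16.1, 119.7, 79.1, 114.1, 106.4, 102.9, 112.0, 20.3.
Season total = 1264.2 DD.
Complete generations = ⌊1264.2 / 157⌋ = 8.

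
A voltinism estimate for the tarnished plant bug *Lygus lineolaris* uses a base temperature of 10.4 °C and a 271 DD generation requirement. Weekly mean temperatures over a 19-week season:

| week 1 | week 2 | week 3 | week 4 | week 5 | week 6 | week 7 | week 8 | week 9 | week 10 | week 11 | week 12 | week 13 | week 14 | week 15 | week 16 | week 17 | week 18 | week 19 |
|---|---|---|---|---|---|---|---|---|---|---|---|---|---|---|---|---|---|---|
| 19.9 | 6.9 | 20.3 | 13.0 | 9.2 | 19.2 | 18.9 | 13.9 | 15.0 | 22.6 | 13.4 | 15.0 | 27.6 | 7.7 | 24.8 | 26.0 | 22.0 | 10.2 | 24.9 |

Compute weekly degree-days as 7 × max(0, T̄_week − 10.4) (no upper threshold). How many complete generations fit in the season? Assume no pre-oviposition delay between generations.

Weekly DD (7 × max(0, T̄ − 10.4)): 66.5, 0.0, 69.3, 18.2, 0.0, 61.6, 59.5, 24.5, 32.2, 85.4, 21.0, 32.2, 120.4, 0.0, 100.8, 109.2, 81.2, 0.0, 101.5.
Season total = 983.5 DD.
Complete generations = ⌊983.5 / 271⌋ = 3.

3 generations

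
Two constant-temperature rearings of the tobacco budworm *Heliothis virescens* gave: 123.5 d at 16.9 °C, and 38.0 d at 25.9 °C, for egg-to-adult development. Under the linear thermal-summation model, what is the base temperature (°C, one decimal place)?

Linear rate model ⇒ the product D·(T − T_b) is constant across temperatures.
123.5·(16.9 − T_b) = 38.0·(25.9 − T_b)
T_b = (123.5·16.9 − 38.0·25.9) / (123.5 − 38.0) = 1102.95 / 85.5 = 12.900 °C ≈ 12.9 °C.

12.9 °C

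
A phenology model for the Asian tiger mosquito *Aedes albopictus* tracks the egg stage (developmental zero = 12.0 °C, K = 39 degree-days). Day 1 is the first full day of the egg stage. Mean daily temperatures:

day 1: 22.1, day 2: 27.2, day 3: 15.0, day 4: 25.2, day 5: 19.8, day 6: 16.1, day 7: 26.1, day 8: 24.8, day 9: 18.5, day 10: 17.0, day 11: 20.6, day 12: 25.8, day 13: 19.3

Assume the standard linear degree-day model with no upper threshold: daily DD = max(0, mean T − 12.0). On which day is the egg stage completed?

day 4

Daily DD above 12.0 °C: 10.1, 15.2, 3.0, 13.2, 7.8, 4.1, 14.1, 12.8, 6.5, 5.0, 8.6, 13.8, 7.3.
Cumulative: 10.1, 25.3, 28.3, 41.5, 49.3, 53.4, 67.5, 80.3, 86.8, 91.8, 100.4, 114.2, 121.5.
The total first reaches 39 DD on day 4.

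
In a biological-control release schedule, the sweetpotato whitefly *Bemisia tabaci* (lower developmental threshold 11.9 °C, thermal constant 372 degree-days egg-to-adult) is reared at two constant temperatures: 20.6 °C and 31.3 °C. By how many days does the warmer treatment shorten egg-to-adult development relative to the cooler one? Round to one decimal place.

23.6 days

At 20.6 °C: 372 / (20.6 − 11.9) = 372 / 8.7 = 42.759 d.
At 31.3 °C: 372 / (31.3 − 11.9) = 372 / 19.4 = 19.175 d.
Difference = |42.759 − 19.175| = 23.583 ≈ 23.6 days.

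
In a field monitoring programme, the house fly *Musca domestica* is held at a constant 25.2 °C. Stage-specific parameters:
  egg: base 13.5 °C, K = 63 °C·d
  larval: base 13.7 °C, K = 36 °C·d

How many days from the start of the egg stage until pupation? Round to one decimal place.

8.5 days

egg: 63 / (25.2 − 13.5) = 63 / 11.7 = 5.385 d.
larval: 36 / (25.2 − 13.7) = 36 / 11.5 = 3.130 d.
Sum = 8.515 ≈ 8.5 days.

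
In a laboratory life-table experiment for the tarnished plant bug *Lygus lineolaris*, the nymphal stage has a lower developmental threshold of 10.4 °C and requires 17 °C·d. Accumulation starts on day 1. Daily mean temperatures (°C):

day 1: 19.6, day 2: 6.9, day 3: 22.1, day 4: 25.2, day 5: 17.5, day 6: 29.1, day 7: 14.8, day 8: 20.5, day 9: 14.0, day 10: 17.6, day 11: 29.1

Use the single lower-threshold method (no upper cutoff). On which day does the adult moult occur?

Daily DD above 10.4 °C: 9.2, 0.0, 11.7, 14.8, 7.1, 18.7, 4.4, 10.1, 3.6, 7.2, 18.7.
Cumulative: 9.2, 9.2, 20.9, 35.7, 42.8, 61.5, 65.9, 76.0, 79.6, 86.8, 105.5.
The total first reaches 17 DD on day 3.

day 3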